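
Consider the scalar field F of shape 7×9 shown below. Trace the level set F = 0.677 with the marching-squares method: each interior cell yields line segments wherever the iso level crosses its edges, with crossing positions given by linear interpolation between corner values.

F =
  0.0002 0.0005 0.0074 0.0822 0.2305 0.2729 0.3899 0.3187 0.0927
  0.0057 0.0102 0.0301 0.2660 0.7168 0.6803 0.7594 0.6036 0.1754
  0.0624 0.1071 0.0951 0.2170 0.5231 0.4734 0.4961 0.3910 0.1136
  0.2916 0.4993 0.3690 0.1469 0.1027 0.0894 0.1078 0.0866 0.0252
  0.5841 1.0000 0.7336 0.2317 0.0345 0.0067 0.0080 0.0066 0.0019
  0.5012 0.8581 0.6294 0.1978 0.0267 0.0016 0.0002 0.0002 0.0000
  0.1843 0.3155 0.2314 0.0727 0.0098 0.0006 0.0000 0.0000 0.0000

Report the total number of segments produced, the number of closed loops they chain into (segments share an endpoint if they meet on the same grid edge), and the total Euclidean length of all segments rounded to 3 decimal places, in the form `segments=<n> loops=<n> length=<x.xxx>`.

cell (0,3): code 0100 → (0.918,4.000)–(1.000,3.912)
cell (0,4): code 1100 → (0.992,5.000)–(0.918,4.000)
cell (0,5): code 1100 → (0.777,6.000)–(0.992,5.000)
cell (0,6): code 1000 → (1.000,6.529)–(0.777,6.000)
cell (1,3): code 0010 → (1.000,3.912)–(1.205,4.000)
cell (1,4): code 0011 → (1.205,4.000)–(1.016,5.000)
cell (1,5): code 0011 → (1.016,5.000)–(1.313,6.000)
cell (1,6): code 0001 → (1.313,6.000)–(1.000,6.529)
cell (3,0): code 0100 → (3.355,1.000)–(4.000,0.223)
cell (3,1): code 1100 → (3.845,2.000)–(3.355,1.000)
cell (3,2): code 1000 → (4.000,2.113)–(3.845,2.000)
cell (4,0): code 0110 → (4.000,0.223)–(5.000,0.493)
cell (4,1): code 1011 → (5.000,1.792)–(4.543,2.000)
cell (4,2): code 0001 → (4.543,2.000)–(4.000,2.113)
cell (5,0): code 0010 → (5.000,0.493)–(5.334,1.000)
cell (5,1): code 0001 → (5.334,1.000)–(5.000,1.792)
total: 16 segments, chained into 2 closed loop(s), length Σ = 11.493124

segments=16 loops=2 length=11.493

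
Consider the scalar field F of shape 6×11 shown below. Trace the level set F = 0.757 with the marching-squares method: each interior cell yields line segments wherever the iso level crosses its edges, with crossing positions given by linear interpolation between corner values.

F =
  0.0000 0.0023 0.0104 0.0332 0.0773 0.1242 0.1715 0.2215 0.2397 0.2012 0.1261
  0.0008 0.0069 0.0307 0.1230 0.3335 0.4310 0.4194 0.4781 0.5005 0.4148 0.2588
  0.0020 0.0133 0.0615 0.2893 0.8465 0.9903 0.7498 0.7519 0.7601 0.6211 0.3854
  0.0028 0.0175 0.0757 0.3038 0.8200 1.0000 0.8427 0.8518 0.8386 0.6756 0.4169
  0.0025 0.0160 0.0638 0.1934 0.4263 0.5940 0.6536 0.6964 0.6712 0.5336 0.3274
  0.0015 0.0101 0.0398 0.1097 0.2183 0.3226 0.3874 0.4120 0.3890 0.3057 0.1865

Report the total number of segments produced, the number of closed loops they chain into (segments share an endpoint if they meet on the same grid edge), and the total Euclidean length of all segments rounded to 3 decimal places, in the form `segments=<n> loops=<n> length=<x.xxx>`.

segments=16 loops=1 length=11.564

cell (1,3): code 0100 → (1.826,4.000)–(2.000,3.839)
cell (1,4): code 1100 → (1.583,5.000)–(1.826,4.000)
cell (1,5): code 1000 → (2.000,5.970)–(1.583,5.000)
cell (1,7): code 0100 → (1.988,8.000)–(2.000,7.622)
cell (1,8): code 1000 → (2.000,8.022)–(1.988,8.000)
cell (2,3): code 0110 → (2.000,3.839)–(3.000,3.878)
cell (2,5): code 1101 → (2.078,6.000)–(2.000,5.970)
cell (2,6): code 1100 → (2.051,7.000)–(2.078,6.000)
cell (2,7): code 1110 → (2.000,7.622)–(2.051,7.000)
cell (2,8): code 1001 → (3.000,8.501)–(2.000,8.022)
cell (3,3): code 0010 → (3.000,3.878)–(3.160,4.000)
cell (3,4): code 0011 → (3.160,4.000)–(3.599,5.000)
cell (3,5): code 0011 → (3.599,5.000)–(3.453,6.000)
cell (3,6): code 0011 → (3.453,6.000)–(3.610,7.000)
cell (3,7): code 0011 → (3.610,7.000)–(3.487,8.000)
cell (3,8): code 0001 → (3.487,8.000)–(3.000,8.501)
total: 16 segments, chained into 1 closed loop(s), length Σ = 11.564485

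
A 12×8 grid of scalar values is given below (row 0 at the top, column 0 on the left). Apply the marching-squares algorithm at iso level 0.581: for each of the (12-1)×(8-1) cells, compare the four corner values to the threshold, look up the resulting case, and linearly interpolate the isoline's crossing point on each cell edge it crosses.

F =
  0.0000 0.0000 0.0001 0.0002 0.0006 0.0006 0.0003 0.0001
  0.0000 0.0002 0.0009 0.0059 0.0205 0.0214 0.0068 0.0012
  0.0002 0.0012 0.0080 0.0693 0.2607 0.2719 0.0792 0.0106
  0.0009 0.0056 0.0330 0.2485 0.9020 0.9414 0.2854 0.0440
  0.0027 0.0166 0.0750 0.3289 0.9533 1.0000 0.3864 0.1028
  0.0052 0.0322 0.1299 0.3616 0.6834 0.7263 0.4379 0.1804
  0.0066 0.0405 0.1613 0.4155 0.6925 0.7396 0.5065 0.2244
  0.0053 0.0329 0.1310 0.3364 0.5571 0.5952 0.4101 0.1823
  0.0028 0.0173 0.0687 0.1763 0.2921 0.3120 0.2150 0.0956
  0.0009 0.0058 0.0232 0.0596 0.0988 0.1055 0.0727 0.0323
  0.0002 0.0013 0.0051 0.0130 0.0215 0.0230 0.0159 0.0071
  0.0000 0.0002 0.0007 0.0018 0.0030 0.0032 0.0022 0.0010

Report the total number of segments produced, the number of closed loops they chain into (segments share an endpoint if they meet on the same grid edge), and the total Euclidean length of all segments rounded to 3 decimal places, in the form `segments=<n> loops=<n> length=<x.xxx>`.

segments=14 loops=1 length=11.762

cell (2,3): code 0100 → (2.499,4.000)–(3.000,3.509)
cell (2,4): code 1100 → (2.462,5.000)–(2.499,4.000)
cell (2,5): code 1000 → (3.000,5.549)–(2.462,5.000)
cell (3,3): code 0110 → (3.000,3.509)–(4.000,3.404)
cell (3,5): code 1001 → (4.000,5.683)–(3.000,5.549)
cell (4,3): code 0110 → (4.000,3.404)–(5.000,3.682)
cell (4,5): code 1001 → (5.000,5.504)–(4.000,5.683)
cell (5,3): code 0110 → (5.000,3.682)–(6.000,3.597)
cell (5,5): code 1001 → (6.000,5.680)–(5.000,5.504)
cell (6,3): code 0010 → (6.000,3.597)–(6.823,4.000)
cell (6,4): code 0111 → (6.823,4.000)–(7.000,4.627)
cell (6,5): code 1001 → (7.000,5.077)–(6.000,5.680)
cell (7,4): code 0010 → (7.000,4.627)–(7.050,5.000)
cell (7,5): code 0001 → (7.050,5.000)–(7.000,5.077)
total: 14 segments, chained into 1 closed loop(s), length Σ = 11.762457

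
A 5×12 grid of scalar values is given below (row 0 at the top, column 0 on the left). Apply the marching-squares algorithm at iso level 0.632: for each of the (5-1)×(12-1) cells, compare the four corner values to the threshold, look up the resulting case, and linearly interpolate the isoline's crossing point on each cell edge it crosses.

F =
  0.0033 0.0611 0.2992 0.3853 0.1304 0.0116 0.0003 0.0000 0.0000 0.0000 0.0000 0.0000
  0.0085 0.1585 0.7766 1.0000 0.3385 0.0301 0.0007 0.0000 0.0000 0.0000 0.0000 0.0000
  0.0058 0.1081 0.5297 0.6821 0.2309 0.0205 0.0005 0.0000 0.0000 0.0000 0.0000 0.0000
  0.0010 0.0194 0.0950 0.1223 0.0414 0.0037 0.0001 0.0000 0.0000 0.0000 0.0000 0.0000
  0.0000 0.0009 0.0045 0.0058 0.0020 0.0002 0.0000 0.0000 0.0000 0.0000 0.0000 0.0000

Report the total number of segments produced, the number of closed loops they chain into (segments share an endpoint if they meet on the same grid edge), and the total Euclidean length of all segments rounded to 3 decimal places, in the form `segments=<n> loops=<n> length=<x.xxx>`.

cell (0,1): code 0100 → (0.697,2.000)–(1.000,1.766)
cell (0,2): code 1100 → (0.401,3.000)–(0.697,2.000)
cell (0,3): code 1000 → (1.000,3.556)–(0.401,3.000)
cell (1,1): code 0010 → (1.000,1.766)–(1.586,2.000)
cell (1,2): code 0111 → (1.586,2.000)–(2.000,2.671)
cell (1,3): code 1001 → (2.000,3.111)–(1.000,3.556)
cell (2,2): code 0010 → (2.000,2.671)–(2.089,3.000)
cell (2,3): code 0001 → (2.089,3.000)–(2.000,3.111)
total: 8 segments, chained into 1 closed loop(s), length Σ = 5.240252

segments=8 loops=1 length=5.240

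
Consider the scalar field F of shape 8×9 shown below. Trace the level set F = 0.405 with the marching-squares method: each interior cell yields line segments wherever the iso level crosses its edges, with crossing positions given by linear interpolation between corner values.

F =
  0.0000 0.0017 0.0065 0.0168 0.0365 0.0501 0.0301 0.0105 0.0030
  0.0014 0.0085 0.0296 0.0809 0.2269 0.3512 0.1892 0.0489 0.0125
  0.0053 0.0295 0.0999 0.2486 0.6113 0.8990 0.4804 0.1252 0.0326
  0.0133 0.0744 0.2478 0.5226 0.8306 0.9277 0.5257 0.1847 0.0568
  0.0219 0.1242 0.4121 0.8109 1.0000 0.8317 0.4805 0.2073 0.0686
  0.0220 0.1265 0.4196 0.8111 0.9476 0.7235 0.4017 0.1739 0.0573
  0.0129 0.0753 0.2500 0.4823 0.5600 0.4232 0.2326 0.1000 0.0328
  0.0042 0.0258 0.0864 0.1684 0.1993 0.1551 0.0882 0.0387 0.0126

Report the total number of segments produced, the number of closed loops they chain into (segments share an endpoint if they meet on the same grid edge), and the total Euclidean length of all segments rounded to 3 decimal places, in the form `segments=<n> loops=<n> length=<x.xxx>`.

segments=20 loops=1 length=15.094

cell (1,3): code 0100 → (1.463,4.000)–(2.000,3.431)
cell (1,4): code 1100 → (1.098,5.000)–(1.463,4.000)
cell (1,5): code 1100 → (1.741,6.000)–(1.098,5.000)
cell (1,6): code 1000 → (2.000,6.212)–(1.741,6.000)
cell (2,2): code 0100 → (2.571,3.000)–(3.000,2.572)
cell (2,3): code 1110 → (2.000,3.431)–(2.571,3.000)
cell (2,6): code 1001 → (3.000,6.354)–(2.000,6.212)
cell (3,1): code 0100 → (3.957,2.000)–(4.000,1.975)
cell (3,2): code 1110 → (3.000,2.572)–(3.957,2.000)
cell (3,6): code 1001 → (4.000,6.276)–(3.000,6.354)
cell (4,1): code 0110 → (4.000,1.975)–(5.000,1.950)
cell (4,5): code 1011 → (5.000,5.990)–(4.958,6.000)
cell (4,6): code 0001 → (4.958,6.000)–(4.000,6.276)
cell (5,1): code 0010 → (5.000,1.950)–(5.086,2.000)
cell (5,2): code 0111 → (5.086,2.000)–(6.000,2.667)
cell (5,5): code 1001 → (6.000,5.095)–(5.000,5.990)
cell (6,2): code 0010 → (6.000,2.667)–(6.246,3.000)
cell (6,3): code 0011 → (6.246,3.000)–(6.430,4.000)
cell (6,4): code 0011 → (6.430,4.000)–(6.068,5.000)
cell (6,5): code 0001 → (6.068,5.000)–(6.000,5.095)
total: 20 segments, chained into 1 closed loop(s), length Σ = 15.093623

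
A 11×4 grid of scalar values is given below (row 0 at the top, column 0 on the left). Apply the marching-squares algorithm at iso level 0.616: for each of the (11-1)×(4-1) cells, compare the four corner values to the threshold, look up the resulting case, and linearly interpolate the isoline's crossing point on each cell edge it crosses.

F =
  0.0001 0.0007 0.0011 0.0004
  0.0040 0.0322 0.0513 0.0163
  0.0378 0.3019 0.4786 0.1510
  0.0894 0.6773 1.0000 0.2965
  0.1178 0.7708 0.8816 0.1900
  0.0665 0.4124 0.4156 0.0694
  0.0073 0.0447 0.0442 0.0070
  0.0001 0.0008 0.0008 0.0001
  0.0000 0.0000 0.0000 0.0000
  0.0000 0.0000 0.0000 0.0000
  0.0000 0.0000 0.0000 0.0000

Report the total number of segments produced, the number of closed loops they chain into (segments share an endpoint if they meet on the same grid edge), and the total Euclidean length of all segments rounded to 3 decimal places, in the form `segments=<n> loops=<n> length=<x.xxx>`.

segments=8 loops=1 length=6.474

cell (2,0): code 0100 → (2.837,1.000)–(3.000,0.896)
cell (2,1): code 1100 → (2.264,2.000)–(2.837,1.000)
cell (2,2): code 1000 → (3.000,2.546)–(2.264,2.000)
cell (3,0): code 0110 → (3.000,0.896)–(4.000,0.763)
cell (3,2): code 1001 → (4.000,2.384)–(3.000,2.546)
cell (4,0): code 0010 → (4.000,0.763)–(4.432,1.000)
cell (4,1): code 0011 → (4.432,1.000)–(4.570,2.000)
cell (4,2): code 0001 → (4.570,2.000)–(4.000,2.384)
total: 8 segments, chained into 1 closed loop(s), length Σ = 6.474302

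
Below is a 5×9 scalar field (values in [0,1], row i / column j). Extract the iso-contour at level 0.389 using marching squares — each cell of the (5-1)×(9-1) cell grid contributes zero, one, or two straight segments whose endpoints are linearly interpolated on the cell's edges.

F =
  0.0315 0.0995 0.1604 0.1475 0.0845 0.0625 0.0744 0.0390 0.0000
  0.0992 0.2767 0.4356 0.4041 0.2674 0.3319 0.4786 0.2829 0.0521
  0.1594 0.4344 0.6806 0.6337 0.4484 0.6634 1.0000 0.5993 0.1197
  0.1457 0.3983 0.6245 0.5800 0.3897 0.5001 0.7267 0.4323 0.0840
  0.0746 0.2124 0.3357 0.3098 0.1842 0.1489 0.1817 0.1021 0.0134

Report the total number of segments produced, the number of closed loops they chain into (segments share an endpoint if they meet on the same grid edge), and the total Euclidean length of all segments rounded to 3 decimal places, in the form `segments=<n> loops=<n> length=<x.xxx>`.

cell (0,1): code 0100 → (0.831,2.000)–(1.000,1.707)
cell (0,2): code 1100 → (0.941,3.000)–(0.831,2.000)
cell (0,3): code 1000 → (1.000,3.110)–(0.941,3.000)
cell (0,5): code 0100 → (0.778,6.000)–(1.000,5.389)
cell (0,6): code 1000 → (1.000,6.458)–(0.778,6.000)
cell (1,0): code 0100 → (1.712,1.000)–(2.000,0.835)
cell (1,1): code 1110 → (1.000,1.707)–(1.712,1.000)
cell (1,3): code 1101 → (1.672,4.000)–(1.000,3.110)
cell (1,4): code 1100 → (1.172,5.000)–(1.672,4.000)
cell (1,5): code 1110 → (1.000,5.389)–(1.172,5.000)
cell (1,6): code 1101 → (1.335,7.000)–(1.000,6.458)
cell (1,7): code 1000 → (2.000,7.438)–(1.335,7.000)
cell (2,0): code 0110 → (2.000,0.835)–(3.000,0.963)
cell (2,7): code 1001 → (3.000,7.124)–(2.000,7.438)
cell (3,0): code 0010 → (3.000,0.963)–(3.050,1.000)
cell (3,1): code 0011 → (3.050,1.000)–(3.815,2.000)
cell (3,2): code 0011 → (3.815,2.000)–(3.707,3.000)
cell (3,3): code 0011 → (3.707,3.000)–(3.003,4.000)
cell (3,4): code 0011 → (3.003,4.000)–(3.316,5.000)
cell (3,5): code 0011 → (3.316,5.000)–(3.620,6.000)
cell (3,6): code 0011 → (3.620,6.000)–(3.131,7.000)
cell (3,7): code 0001 → (3.131,7.000)–(3.000,7.124)
total: 22 segments, chained into 1 closed loop(s), length Σ = 17.048215

segments=22 loops=1 length=17.048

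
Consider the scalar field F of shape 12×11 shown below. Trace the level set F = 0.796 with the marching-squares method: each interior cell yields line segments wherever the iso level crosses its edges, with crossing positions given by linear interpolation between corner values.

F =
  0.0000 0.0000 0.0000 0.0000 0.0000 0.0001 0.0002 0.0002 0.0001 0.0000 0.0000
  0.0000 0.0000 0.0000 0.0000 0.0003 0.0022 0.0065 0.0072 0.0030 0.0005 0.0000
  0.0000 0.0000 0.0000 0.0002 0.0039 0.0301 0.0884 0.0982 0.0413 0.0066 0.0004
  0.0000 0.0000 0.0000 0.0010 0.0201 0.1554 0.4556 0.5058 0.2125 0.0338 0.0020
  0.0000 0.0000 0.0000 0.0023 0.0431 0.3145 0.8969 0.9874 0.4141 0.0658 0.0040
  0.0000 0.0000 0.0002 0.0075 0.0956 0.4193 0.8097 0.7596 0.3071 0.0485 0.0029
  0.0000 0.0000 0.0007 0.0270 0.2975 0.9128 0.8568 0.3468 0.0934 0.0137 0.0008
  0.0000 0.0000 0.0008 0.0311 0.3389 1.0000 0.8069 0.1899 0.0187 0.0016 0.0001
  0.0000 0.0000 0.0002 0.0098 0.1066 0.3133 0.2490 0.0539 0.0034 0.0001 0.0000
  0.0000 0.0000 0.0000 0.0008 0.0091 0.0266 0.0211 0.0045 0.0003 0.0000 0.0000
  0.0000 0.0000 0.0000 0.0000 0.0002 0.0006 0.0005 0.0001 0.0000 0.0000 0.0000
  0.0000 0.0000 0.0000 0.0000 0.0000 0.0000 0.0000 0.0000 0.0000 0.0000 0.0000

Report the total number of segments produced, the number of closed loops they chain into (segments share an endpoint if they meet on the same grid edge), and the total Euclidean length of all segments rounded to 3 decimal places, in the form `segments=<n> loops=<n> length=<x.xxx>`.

segments=14 loops=1 length=10.528

cell (3,5): code 0100 → (3.771,6.000)–(4.000,5.827)
cell (3,6): code 1100 → (3.603,7.000)–(3.771,6.000)
cell (3,7): code 1000 → (4.000,7.334)–(3.603,7.000)
cell (4,5): code 0110 → (4.000,5.827)–(5.000,5.965)
cell (4,6): code 1011 → (5.000,6.273)–(4.840,7.000)
cell (4,7): code 0001 → (4.840,7.000)–(4.000,7.334)
cell (5,4): code 0100 → (5.763,5.000)–(6.000,4.810)
cell (5,5): code 1110 → (5.000,5.965)–(5.763,5.000)
cell (5,6): code 1001 → (6.000,6.119)–(5.000,6.273)
cell (6,4): code 0110 → (6.000,4.810)–(7.000,4.691)
cell (6,6): code 1001 → (7.000,6.018)–(6.000,6.119)
cell (7,4): code 0010 → (7.000,4.691)–(7.297,5.000)
cell (7,5): code 0011 → (7.297,5.000)–(7.020,6.000)
cell (7,6): code 0001 → (7.020,6.000)–(7.000,6.018)
total: 14 segments, chained into 1 closed loop(s), length Σ = 10.527769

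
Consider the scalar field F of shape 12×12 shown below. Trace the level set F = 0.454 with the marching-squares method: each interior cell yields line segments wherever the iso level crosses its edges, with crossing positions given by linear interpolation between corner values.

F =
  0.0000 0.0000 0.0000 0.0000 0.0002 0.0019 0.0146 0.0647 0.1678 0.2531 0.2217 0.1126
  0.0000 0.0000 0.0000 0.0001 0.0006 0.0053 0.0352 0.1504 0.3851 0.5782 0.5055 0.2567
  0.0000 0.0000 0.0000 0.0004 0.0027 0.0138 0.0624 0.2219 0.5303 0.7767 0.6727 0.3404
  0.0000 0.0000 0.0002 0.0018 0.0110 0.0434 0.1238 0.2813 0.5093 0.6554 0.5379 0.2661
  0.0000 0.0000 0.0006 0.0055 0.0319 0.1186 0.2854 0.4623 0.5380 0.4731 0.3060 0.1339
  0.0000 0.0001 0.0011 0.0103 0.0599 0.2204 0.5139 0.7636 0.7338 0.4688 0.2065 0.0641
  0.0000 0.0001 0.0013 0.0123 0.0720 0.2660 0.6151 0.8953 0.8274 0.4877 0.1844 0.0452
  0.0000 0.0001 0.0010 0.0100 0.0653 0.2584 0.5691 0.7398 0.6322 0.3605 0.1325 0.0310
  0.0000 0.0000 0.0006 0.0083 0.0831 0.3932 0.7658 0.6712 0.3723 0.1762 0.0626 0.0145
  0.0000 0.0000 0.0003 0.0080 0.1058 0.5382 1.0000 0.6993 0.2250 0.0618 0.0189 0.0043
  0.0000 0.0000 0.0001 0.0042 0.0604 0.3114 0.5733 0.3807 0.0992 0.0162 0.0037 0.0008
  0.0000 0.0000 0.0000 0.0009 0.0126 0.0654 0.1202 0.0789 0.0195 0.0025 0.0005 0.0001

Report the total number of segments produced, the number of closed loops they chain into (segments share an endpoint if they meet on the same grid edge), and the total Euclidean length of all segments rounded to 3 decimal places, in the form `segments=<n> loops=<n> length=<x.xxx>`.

segments=32 loops=1 length=24.277

cell (0,8): code 0100 → (0.618,9.000)–(1.000,8.357)
cell (0,9): code 1100 → (0.819,10.000)–(0.618,9.000)
cell (0,10): code 1000 → (1.000,10.207)–(0.819,10.000)
cell (1,7): code 0100 → (1.475,8.000)–(2.000,7.753)
cell (1,8): code 1110 → (1.000,8.357)–(1.475,8.000)
cell (1,10): code 1001 → (2.000,10.658)–(1.000,10.207)
cell (2,7): code 0110 → (2.000,7.753)–(3.000,7.757)
cell (2,10): code 1001 → (3.000,10.309)–(2.000,10.658)
cell (3,6): code 0100 → (3.954,7.000)–(4.000,6.953)
cell (3,7): code 1110 → (3.000,7.757)–(3.954,7.000)
cell (3,9): code 1011 → (4.000,9.114)–(3.362,10.000)
cell (3,10): code 0001 → (3.362,10.000)–(3.000,10.309)
cell (4,5): code 0100 → (4.738,6.000)–(5.000,5.796)
cell (4,6): code 1110 → (4.000,6.953)–(4.738,6.000)
cell (4,9): code 1001 → (5.000,9.056)–(4.000,9.114)
cell (5,5): code 0110 → (5.000,5.796)–(6.000,5.539)
cell (5,9): code 1001 → (6.000,9.111)–(5.000,9.056)
cell (6,5): code 0110 → (6.000,5.539)–(7.000,5.630)
cell (6,8): code 1011 → (7.000,8.656)–(6.265,9.000)
cell (6,9): code 0001 → (6.265,9.000)–(6.000,9.111)
cell (7,5): code 0110 → (7.000,5.630)–(8.000,5.163)
cell (7,7): code 1011 → (8.000,7.727)–(7.686,8.000)
cell (7,8): code 0001 → (7.686,8.000)–(7.000,8.656)
cell (8,4): code 0100 → (8.419,5.000)–(9.000,4.805)
cell (8,5): code 1110 → (8.000,5.163)–(8.419,5.000)
cell (8,7): code 1001 → (9.000,7.517)–(8.000,7.727)
cell (9,4): code 0010 → (9.000,4.805)–(9.371,5.000)
cell (9,5): code 0111 → (9.371,5.000)–(10.000,5.544)
cell (9,6): code 1011 → (10.000,6.619)–(9.770,7.000)
cell (9,7): code 0001 → (9.770,7.000)–(9.000,7.517)
cell (10,5): code 0010 → (10.000,5.544)–(10.263,6.000)
cell (10,6): code 0001 → (10.263,6.000)–(10.000,6.619)
total: 32 segments, chained into 1 closed loop(s), length Σ = 24.276944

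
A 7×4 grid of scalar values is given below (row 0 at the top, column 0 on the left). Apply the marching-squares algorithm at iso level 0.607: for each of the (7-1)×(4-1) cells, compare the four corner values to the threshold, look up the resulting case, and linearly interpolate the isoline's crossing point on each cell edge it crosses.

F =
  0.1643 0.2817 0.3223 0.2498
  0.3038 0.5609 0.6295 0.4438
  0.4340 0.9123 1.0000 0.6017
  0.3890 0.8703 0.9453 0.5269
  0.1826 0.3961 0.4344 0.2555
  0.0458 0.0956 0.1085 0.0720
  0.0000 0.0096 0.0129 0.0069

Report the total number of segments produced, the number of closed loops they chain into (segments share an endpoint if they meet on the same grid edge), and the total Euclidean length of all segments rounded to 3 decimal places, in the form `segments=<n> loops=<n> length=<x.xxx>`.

cell (0,1): code 0100 → (0.927,2.000)–(1.000,1.672)
cell (0,2): code 1000 → (1.000,2.121)–(0.927,2.000)
cell (1,0): code 0100 → (1.131,1.000)–(2.000,0.362)
cell (1,1): code 1110 → (1.000,1.672)–(1.131,1.000)
cell (1,2): code 1001 → (2.000,2.987)–(1.000,2.121)
cell (2,0): code 0110 → (2.000,0.362)–(3.000,0.453)
cell (2,2): code 1001 → (3.000,2.809)–(2.000,2.987)
cell (3,0): code 0010 → (3.000,0.453)–(3.555,1.000)
cell (3,1): code 0011 → (3.555,1.000)–(3.662,2.000)
cell (3,2): code 0001 → (3.662,2.000)–(3.000,2.809)
total: 10 segments, chained into 1 closed loop(s), length Σ = 8.413143

segments=10 loops=1 length=8.413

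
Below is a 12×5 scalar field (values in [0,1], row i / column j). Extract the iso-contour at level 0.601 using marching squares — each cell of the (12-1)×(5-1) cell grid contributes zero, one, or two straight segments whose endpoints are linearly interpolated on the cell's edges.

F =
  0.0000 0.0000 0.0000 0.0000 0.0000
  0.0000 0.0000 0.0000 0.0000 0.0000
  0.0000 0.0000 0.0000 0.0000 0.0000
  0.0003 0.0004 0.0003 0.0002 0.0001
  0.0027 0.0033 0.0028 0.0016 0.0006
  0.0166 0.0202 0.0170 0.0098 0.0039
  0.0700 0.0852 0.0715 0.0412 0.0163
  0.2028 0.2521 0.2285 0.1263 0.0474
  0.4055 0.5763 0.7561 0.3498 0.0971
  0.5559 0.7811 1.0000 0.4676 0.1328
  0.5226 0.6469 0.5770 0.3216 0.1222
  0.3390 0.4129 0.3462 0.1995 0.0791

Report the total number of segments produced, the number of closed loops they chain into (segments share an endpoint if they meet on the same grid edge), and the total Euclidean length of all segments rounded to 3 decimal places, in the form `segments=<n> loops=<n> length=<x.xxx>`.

cell (7,1): code 0100 → (7.706,2.000)–(8.000,1.137)
cell (7,2): code 1000 → (8.000,2.382)–(7.706,2.000)
cell (8,0): code 0100 → (8.121,1.000)–(9.000,0.200)
cell (8,1): code 1110 → (8.000,1.137)–(8.121,1.000)
cell (8,2): code 1001 → (9.000,2.749)–(8.000,2.382)
cell (9,0): code 0110 → (9.000,0.200)–(10.000,0.631)
cell (9,1): code 1011 → (10.000,1.657)–(9.943,2.000)
cell (9,2): code 0001 → (9.943,2.000)–(9.000,2.749)
cell (10,0): code 0010 → (10.000,0.631)–(10.196,1.000)
cell (10,1): code 0001 → (10.196,1.000)–(10.000,1.657)
total: 10 segments, chained into 1 closed loop(s), length Σ = 7.574991

segments=10 loops=1 length=7.575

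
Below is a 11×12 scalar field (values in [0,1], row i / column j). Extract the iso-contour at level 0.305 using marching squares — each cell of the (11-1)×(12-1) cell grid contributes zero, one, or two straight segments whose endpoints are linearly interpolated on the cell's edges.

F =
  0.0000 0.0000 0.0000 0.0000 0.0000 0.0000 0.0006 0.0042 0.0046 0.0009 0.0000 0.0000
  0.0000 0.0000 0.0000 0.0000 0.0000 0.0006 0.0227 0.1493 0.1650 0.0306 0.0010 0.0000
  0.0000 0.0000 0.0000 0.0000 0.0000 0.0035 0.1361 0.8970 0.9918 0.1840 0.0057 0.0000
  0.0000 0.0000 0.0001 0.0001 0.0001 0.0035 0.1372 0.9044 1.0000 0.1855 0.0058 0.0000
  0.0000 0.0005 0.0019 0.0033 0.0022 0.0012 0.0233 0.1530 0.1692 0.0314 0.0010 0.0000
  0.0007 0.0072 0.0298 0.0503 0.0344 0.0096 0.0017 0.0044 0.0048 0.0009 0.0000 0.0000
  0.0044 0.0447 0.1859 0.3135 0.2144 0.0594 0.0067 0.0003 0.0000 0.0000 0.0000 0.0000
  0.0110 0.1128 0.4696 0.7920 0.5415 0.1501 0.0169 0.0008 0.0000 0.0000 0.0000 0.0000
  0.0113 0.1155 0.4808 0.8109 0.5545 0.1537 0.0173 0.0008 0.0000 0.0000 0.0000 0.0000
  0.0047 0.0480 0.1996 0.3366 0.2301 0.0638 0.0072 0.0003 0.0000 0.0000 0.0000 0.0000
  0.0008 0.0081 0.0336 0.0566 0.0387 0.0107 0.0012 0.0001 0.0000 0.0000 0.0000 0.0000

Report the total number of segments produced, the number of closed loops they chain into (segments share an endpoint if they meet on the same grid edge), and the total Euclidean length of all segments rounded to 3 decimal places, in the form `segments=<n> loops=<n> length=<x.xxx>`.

cell (1,6): code 0100 → (1.208,7.000)–(2.000,6.222)
cell (1,7): code 1100 → (1.169,8.000)–(1.208,7.000)
cell (1,8): code 1000 → (2.000,8.850)–(1.169,8.000)
cell (2,6): code 0110 → (2.000,6.222)–(3.000,6.219)
cell (2,8): code 1001 → (3.000,8.853)–(2.000,8.850)
cell (3,6): code 0010 → (3.000,6.219)–(3.798,7.000)
cell (3,7): code 0011 → (3.798,7.000)–(3.837,8.000)
cell (3,8): code 0001 → (3.837,8.000)–(3.000,8.853)
cell (5,2): code 0100 → (5.968,3.000)–(6.000,2.933)
cell (5,3): code 1000 → (6.000,3.086)–(5.968,3.000)
cell (6,1): code 0100 → (6.420,2.000)–(7.000,1.539)
cell (6,2): code 1110 → (6.000,2.933)–(6.420,2.000)
cell (6,3): code 1101 → (6.277,4.000)–(6.000,3.086)
cell (6,4): code 1000 → (7.000,4.604)–(6.277,4.000)
cell (7,1): code 0110 → (7.000,1.539)–(8.000,1.519)
cell (7,4): code 1001 → (8.000,4.623)–(7.000,4.604)
cell (8,1): code 0010 → (8.000,1.519)–(8.625,2.000)
cell (8,2): code 0111 → (8.625,2.000)–(9.000,2.769)
cell (8,3): code 1011 → (9.000,3.297)–(8.769,4.000)
cell (8,4): code 0001 → (8.769,4.000)–(8.000,4.623)
cell (9,2): code 0010 → (9.000,2.769)–(9.113,3.000)
cell (9,3): code 0001 → (9.113,3.000)–(9.000,3.297)
total: 22 segments, chained into 2 closed loop(s), length Σ = 18.388675

segments=22 loops=2 length=18.389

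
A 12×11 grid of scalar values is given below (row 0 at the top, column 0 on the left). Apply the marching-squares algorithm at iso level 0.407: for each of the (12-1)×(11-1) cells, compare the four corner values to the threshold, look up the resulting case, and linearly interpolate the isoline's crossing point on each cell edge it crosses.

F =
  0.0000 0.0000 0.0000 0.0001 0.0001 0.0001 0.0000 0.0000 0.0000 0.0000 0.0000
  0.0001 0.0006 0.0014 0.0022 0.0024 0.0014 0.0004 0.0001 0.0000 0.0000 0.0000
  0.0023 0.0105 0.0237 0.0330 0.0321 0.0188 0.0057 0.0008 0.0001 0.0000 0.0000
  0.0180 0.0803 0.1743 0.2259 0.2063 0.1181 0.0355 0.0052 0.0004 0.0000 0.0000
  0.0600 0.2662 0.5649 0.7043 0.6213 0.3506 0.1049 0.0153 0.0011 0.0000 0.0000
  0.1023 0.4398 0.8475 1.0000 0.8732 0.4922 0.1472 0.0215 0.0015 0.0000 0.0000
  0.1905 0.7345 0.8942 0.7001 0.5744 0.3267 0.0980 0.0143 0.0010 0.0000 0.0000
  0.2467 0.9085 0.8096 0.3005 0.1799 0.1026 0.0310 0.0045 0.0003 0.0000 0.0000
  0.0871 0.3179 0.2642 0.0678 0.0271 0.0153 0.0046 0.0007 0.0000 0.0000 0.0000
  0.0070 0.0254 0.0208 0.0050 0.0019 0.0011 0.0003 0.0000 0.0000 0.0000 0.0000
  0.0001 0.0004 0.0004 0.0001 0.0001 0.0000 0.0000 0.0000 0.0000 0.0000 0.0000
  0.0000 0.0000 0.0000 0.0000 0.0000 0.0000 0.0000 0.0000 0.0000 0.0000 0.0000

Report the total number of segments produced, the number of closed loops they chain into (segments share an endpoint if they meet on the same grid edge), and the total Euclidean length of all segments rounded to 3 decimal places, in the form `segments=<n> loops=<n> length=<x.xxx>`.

cell (3,1): code 0100 → (3.596,2.000)–(4.000,1.471)
cell (3,2): code 1100 → (3.379,3.000)–(3.596,2.000)
cell (3,3): code 1100 → (3.484,4.000)–(3.379,3.000)
cell (3,4): code 1000 → (4.000,4.792)–(3.484,4.000)
cell (4,0): code 0100 → (4.811,1.000)–(5.000,0.903)
cell (4,1): code 1110 → (4.000,1.471)–(4.811,1.000)
cell (4,4): code 1101 → (4.398,5.000)–(4.000,4.792)
cell (4,5): code 1000 → (5.000,5.247)–(4.398,5.000)
cell (5,0): code 0110 → (5.000,0.903)–(6.000,0.398)
cell (5,4): code 1011 → (6.000,4.676)–(5.515,5.000)
cell (5,5): code 0001 → (5.515,5.000)–(5.000,5.247)
cell (6,0): code 0110 → (6.000,0.398)–(7.000,0.242)
cell (6,2): code 1011 → (7.000,2.791)–(6.733,3.000)
cell (6,3): code 0011 → (6.733,3.000)–(6.424,4.000)
cell (6,4): code 0001 → (6.424,4.000)–(6.000,4.676)
cell (7,0): code 0010 → (7.000,0.242)–(7.849,1.000)
cell (7,1): code 0011 → (7.849,1.000)–(7.738,2.000)
cell (7,2): code 0001 → (7.738,2.000)–(7.000,2.791)
total: 18 segments, chained into 1 closed loop(s), length Σ = 14.586242

segments=18 loops=1 length=14.586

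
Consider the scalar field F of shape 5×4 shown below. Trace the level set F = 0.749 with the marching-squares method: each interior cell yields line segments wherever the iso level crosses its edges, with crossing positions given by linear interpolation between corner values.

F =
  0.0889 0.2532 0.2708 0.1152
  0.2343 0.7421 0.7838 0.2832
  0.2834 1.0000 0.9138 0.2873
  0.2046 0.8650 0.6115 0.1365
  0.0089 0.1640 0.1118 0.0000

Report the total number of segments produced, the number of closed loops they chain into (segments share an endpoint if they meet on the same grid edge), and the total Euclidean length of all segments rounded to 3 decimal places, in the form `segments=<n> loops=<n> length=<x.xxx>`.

cell (0,1): code 0100 → (0.932,2.000)–(1.000,1.165)
cell (0,2): code 1000 → (1.000,2.070)–(0.932,2.000)
cell (1,0): code 0100 → (1.027,1.000)–(2.000,0.650)
cell (1,1): code 1110 → (1.000,1.165)–(1.027,1.000)
cell (1,2): code 1001 → (2.000,2.263)–(1.000,2.070)
cell (2,0): code 0110 → (2.000,0.650)–(3.000,0.824)
cell (2,1): code 1011 → (3.000,1.458)–(2.545,2.000)
cell (2,2): code 0001 → (2.545,2.000)–(2.000,2.263)
cell (3,0): code 0010 → (3.000,0.824)–(3.165,1.000)
cell (3,1): code 0001 → (3.165,1.000)–(3.000,1.458)
total: 10 segments, chained into 1 closed loop(s), length Σ = 6.211167

segments=10 loops=1 length=6.211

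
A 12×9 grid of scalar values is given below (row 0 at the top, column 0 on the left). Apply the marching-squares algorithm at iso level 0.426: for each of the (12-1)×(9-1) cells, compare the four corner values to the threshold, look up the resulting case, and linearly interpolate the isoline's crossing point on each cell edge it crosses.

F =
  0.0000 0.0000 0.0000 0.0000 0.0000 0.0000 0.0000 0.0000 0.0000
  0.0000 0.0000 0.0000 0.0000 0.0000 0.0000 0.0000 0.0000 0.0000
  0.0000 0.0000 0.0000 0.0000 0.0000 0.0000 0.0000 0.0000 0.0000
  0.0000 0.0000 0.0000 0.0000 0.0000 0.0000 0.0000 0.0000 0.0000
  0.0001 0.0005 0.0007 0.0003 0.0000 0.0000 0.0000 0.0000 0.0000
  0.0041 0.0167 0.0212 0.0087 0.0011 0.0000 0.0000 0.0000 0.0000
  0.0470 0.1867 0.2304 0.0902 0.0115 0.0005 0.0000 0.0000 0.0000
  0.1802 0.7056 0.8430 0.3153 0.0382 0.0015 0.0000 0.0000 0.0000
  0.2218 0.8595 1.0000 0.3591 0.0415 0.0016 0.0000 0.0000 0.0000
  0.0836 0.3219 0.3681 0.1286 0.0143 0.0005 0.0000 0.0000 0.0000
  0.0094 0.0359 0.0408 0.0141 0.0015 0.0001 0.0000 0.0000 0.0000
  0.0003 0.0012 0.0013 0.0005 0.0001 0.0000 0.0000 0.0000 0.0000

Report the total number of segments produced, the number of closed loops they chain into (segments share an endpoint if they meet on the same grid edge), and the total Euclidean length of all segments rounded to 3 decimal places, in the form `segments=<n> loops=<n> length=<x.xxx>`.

cell (6,0): code 0100 → (6.461,1.000)–(7.000,0.468)
cell (6,1): code 1100 → (6.319,2.000)–(6.461,1.000)
cell (6,2): code 1000 → (7.000,2.790)–(6.319,2.000)
cell (7,0): code 0110 → (7.000,0.468)–(8.000,0.320)
cell (7,2): code 1001 → (8.000,2.896)–(7.000,2.790)
cell (8,0): code 0010 → (8.000,0.320)–(8.806,1.000)
cell (8,1): code 0011 → (8.806,1.000)–(8.908,2.000)
cell (8,2): code 0001 → (8.908,2.000)–(8.000,2.896)
total: 8 segments, chained into 1 closed loop(s), length Σ = 8.162199

segments=8 loops=1 length=8.162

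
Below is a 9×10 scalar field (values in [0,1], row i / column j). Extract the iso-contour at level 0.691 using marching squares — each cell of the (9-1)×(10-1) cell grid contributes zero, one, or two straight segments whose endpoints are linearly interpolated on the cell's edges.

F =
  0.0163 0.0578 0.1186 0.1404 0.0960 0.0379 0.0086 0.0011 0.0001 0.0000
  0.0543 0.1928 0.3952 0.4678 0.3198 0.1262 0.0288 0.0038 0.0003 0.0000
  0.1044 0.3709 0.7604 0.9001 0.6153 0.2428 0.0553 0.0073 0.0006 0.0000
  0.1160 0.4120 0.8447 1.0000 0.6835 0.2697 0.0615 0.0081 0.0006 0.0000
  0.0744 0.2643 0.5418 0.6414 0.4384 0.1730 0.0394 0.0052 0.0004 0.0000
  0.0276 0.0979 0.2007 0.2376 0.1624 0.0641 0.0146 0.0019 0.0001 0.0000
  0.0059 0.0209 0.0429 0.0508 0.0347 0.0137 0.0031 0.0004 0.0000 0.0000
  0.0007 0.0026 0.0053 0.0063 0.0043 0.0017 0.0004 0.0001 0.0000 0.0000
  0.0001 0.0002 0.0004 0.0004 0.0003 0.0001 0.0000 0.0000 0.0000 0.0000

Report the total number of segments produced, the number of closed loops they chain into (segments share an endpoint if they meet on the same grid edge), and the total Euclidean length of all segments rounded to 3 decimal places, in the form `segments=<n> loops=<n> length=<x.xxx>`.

cell (1,1): code 0100 → (1.810,2.000)–(2.000,1.822)
cell (1,2): code 1100 → (1.516,3.000)–(1.810,2.000)
cell (1,3): code 1000 → (2.000,3.734)–(1.516,3.000)
cell (2,1): code 0110 → (2.000,1.822)–(3.000,1.645)
cell (2,3): code 1001 → (3.000,3.976)–(2.000,3.734)
cell (3,1): code 0010 → (3.000,1.645)–(3.507,2.000)
cell (3,2): code 0011 → (3.507,2.000)–(3.862,3.000)
cell (3,3): code 0001 → (3.862,3.000)–(3.000,3.976)
total: 8 segments, chained into 1 closed loop(s), length Σ = 7.208847

segments=8 loops=1 length=7.209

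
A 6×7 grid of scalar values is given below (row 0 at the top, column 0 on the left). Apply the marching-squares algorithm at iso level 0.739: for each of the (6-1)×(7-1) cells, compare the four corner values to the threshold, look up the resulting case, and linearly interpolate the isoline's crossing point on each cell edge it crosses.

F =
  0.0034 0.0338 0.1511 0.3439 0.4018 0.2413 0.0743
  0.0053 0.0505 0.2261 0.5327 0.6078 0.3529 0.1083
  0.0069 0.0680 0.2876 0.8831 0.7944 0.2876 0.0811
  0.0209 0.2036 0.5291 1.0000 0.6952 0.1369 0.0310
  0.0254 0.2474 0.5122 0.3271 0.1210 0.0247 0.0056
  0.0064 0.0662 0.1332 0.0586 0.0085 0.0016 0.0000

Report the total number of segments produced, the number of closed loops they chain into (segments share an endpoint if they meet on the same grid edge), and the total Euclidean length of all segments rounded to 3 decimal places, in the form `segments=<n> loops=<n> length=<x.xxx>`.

cell (1,2): code 0100 → (1.589,3.000)–(2.000,2.758)
cell (1,3): code 1100 → (1.703,4.000)–(1.589,3.000)
cell (1,4): code 1000 → (2.000,4.109)–(1.703,4.000)
cell (2,2): code 0110 → (2.000,2.758)–(3.000,2.446)
cell (2,3): code 1011 → (3.000,3.856)–(2.558,4.000)
cell (2,4): code 0001 → (2.558,4.000)–(2.000,4.109)
cell (3,2): code 0010 → (3.000,2.446)–(3.388,3.000)
cell (3,3): code 0001 → (3.388,3.000)–(3.000,3.856)
total: 8 segments, chained into 1 closed loop(s), length Σ = 5.497613

segments=8 loops=1 length=5.498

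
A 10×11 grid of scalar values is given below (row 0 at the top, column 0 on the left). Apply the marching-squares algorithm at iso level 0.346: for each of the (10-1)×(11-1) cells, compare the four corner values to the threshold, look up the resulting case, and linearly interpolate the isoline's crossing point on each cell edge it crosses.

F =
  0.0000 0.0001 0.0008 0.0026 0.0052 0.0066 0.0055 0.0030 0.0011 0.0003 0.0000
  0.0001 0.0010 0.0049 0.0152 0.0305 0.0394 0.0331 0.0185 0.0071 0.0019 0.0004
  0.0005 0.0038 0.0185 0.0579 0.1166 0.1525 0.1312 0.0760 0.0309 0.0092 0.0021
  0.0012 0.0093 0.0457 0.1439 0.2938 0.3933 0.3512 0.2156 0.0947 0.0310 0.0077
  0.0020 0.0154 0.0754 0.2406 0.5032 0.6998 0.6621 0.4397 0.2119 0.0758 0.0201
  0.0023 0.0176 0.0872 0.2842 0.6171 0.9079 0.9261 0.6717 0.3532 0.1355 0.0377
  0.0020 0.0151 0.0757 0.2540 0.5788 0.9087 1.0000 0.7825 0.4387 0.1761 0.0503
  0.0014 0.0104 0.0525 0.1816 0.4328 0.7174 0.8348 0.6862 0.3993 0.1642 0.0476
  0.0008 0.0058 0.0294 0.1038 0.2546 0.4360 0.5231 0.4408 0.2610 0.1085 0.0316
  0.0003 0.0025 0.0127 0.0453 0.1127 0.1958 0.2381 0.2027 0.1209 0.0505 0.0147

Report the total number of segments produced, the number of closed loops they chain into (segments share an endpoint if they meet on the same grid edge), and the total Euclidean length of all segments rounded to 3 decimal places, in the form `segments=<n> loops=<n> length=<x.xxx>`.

segments=22 loops=1 length=17.031

cell (2,4): code 0100 → (2.804,5.000)–(3.000,4.525)
cell (2,5): code 1100 → (2.976,6.000)–(2.804,5.000)
cell (2,6): code 1000 → (3.000,6.038)–(2.976,6.000)
cell (3,3): code 0100 → (3.249,4.000)–(4.000,3.401)
cell (3,4): code 1110 → (3.000,4.525)–(3.249,4.000)
cell (3,6): code 1101 → (3.582,7.000)–(3.000,6.038)
cell (3,7): code 1000 → (4.000,7.411)–(3.582,7.000)
cell (4,3): code 0110 → (4.000,3.401)–(5.000,3.186)
cell (4,7): code 1101 → (4.949,8.000)–(4.000,7.411)
cell (4,8): code 1000 → (5.000,8.033)–(4.949,8.000)
cell (5,3): code 0110 → (5.000,3.186)–(6.000,3.283)
cell (5,8): code 1001 → (6.000,8.353)–(5.000,8.033)
cell (6,3): code 0110 → (6.000,3.283)–(7.000,3.654)
cell (6,8): code 1001 → (7.000,8.227)–(6.000,8.353)
cell (7,3): code 0010 → (7.000,3.654)–(7.487,4.000)
cell (7,4): code 0111 → (7.487,4.000)–(8.000,4.504)
cell (7,7): code 1011 → (8.000,7.527)–(7.385,8.000)
cell (7,8): code 0001 → (7.385,8.000)–(7.000,8.227)
cell (8,4): code 0010 → (8.000,4.504)–(8.375,5.000)
cell (8,5): code 0011 → (8.375,5.000)–(8.621,6.000)
cell (8,6): code 0011 → (8.621,6.000)–(8.398,7.000)
cell (8,7): code 0001 → (8.398,7.000)–(8.000,7.527)
total: 22 segments, chained into 1 closed loop(s), length Σ = 17.031353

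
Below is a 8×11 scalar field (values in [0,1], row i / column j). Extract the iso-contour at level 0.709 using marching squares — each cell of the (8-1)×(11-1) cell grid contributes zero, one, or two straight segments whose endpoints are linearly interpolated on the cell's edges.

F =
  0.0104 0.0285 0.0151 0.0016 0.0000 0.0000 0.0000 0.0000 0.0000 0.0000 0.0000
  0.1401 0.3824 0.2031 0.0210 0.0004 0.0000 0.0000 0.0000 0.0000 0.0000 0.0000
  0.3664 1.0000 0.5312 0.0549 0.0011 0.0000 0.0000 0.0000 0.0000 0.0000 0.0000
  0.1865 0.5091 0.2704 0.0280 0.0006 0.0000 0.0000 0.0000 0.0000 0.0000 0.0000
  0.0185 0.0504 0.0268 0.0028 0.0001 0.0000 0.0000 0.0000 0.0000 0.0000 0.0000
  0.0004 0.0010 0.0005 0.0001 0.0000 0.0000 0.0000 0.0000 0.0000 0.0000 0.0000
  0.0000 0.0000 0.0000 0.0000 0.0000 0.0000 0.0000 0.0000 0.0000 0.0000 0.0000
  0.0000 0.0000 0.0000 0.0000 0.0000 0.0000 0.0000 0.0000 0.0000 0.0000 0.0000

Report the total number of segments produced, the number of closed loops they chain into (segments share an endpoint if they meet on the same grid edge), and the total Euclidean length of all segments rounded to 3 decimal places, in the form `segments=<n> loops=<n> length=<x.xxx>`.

cell (1,0): code 0100 → (1.529,1.000)–(2.000,0.541)
cell (1,1): code 1000 → (2.000,1.621)–(1.529,1.000)
cell (2,0): code 0010 → (2.000,0.541)–(2.593,1.000)
cell (2,1): code 0001 → (2.593,1.000)–(2.000,1.621)
total: 4 segments, chained into 1 closed loop(s), length Σ = 3.045504

segments=4 loops=1 length=3.046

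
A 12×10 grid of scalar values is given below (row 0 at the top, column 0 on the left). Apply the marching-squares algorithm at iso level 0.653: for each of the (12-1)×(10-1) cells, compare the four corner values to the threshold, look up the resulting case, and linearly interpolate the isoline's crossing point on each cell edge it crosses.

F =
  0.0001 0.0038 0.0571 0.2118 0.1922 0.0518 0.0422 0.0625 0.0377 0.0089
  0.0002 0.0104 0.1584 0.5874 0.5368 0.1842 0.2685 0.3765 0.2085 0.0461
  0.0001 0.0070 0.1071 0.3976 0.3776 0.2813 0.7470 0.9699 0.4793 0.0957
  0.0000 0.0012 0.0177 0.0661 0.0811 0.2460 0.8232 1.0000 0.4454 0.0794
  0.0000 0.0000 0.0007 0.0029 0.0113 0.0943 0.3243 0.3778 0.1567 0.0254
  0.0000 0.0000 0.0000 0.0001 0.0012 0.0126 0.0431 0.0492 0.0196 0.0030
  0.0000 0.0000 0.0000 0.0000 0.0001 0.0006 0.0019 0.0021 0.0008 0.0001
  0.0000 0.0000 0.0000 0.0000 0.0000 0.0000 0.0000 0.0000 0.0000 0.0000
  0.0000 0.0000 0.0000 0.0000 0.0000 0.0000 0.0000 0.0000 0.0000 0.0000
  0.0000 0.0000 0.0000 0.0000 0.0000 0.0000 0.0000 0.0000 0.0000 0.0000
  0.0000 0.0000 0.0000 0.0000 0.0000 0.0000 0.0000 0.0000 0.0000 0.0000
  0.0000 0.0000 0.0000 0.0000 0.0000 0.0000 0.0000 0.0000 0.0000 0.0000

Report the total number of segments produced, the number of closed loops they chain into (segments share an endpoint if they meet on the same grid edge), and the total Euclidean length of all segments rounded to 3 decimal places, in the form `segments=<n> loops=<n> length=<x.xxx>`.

segments=8 loops=1 length=6.492

cell (1,5): code 0100 → (1.804,6.000)–(2.000,5.798)
cell (1,6): code 1100 → (1.466,7.000)–(1.804,6.000)
cell (1,7): code 1000 → (2.000,7.646)–(1.466,7.000)
cell (2,5): code 0110 → (2.000,5.798)–(3.000,5.705)
cell (2,7): code 1001 → (3.000,7.626)–(2.000,7.646)
cell (3,5): code 0010 → (3.000,5.705)–(3.341,6.000)
cell (3,6): code 0011 → (3.341,6.000)–(3.558,7.000)
cell (3,7): code 0001 → (3.558,7.000)–(3.000,7.626)
total: 8 segments, chained into 1 closed loop(s), length Σ = 6.492006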